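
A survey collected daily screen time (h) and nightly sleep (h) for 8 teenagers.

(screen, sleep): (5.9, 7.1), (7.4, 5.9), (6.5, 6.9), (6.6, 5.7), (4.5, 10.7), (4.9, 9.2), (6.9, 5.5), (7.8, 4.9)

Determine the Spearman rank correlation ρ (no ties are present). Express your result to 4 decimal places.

-0.9286

Rank screen: 3, 7, 4, 5, 1, 2, 6, 8
Rank sleep: 6, 4, 5, 3, 8, 7, 2, 1
d = rank(screen) − rank(sleep): -3, 3, -1, 2, -7, -5, 4, 7; Σd² = 162
ρ = 1 − 6Σd² / [n(n²−1)] = 1 − 6×162 / (8×63) = 1 − 972/504 ≈ -0.9286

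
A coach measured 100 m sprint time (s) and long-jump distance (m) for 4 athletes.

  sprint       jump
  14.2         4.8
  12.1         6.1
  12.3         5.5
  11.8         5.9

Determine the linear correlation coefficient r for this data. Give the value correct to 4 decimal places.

-0.9306

n = 4, Σx = 50.4, Σy = 22.3, Σx² = 638.58, Σy² = 125.31, Σxy = 279.24
nΣxy − ΣxΣy = 1116.96 − 1123.92 = -6.96
nΣx² − (Σx)² = 2554.32 − 2540.16 = 14.16; nΣy² − (Σy)² = 501.24 − 497.29 = 3.95
r = -6.96 / √(14.16 × 3.95) = -6.96 / 7.4788 ≈ -0.9306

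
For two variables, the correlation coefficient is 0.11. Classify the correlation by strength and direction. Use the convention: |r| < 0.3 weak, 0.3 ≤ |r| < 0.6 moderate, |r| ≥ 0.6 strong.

r = 0.11 > 0 so the relationship is positive.
|r| = 0.11, which falls in the weak range.

weak positive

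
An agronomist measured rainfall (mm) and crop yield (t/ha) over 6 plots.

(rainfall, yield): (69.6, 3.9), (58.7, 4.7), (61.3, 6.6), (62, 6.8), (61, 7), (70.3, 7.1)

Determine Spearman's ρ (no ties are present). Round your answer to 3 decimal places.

Rank rainfall: 5, 1, 3, 4, 2, 6
Rank yield: 1, 2, 3, 4, 5, 6
d = rank(rainfall) − rank(yield): 4, -1, 0, 0, -3, 0; Σd² = 26
ρ = 1 − 6Σd² / [n(n²−1)] = 1 − 6×26 / (6×35) = 1 − 156/210 ≈ 0.257

0.257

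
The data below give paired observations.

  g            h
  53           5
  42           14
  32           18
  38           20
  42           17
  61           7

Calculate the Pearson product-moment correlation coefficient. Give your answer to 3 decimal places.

n = 6, Σg = 268, Σh = 81, Σg² = 12526, Σh² = 1283, Σgh = 3330
nΣgh − ΣgΣh = 19980 − 21708 = -1728
nΣg² − (Σg)² = 75156 − 71824 = 3332; nΣh² − (Σh)² = 7698 − 6561 = 1137
r = -1728 / √(3332 × 1137) = -1728 / 1946.4028 ≈ -0.888

-0.888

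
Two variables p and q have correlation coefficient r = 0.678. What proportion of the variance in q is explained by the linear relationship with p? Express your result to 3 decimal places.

r² = (0.678)² = 0.460

0.460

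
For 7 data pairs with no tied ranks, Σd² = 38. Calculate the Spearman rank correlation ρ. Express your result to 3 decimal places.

0.321

ρ = 1 − 6Σd² / [n(n²−1)] = 1 − 6×38 / (7×48)
  = 1 − 228/336 = 1 − 0.6786 ≈ 0.321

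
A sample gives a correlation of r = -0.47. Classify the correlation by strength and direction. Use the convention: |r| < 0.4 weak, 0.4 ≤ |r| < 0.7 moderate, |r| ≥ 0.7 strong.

r = -0.47 < 0 so the relationship is negative.
|r| = 0.47, which falls in the moderate range.

moderate negative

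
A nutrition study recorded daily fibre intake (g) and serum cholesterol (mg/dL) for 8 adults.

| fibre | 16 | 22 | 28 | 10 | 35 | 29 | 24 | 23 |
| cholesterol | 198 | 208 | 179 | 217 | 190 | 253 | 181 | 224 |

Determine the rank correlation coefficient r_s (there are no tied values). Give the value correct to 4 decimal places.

-0.2143

Rank fibre: 2, 3, 6, 1, 8, 7, 5, 4
Rank cholesterol: 4, 5, 1, 6, 3, 8, 2, 7
d = rank(fibre) − rank(cholesterol): -2, -2, 5, -5, 5, -1, 3, -3; Σd² = 102
ρ = 1 − 6Σd² / [n(n²−1)] = 1 − 6×102 / (8×63) = 1 − 612/504 ≈ -0.2143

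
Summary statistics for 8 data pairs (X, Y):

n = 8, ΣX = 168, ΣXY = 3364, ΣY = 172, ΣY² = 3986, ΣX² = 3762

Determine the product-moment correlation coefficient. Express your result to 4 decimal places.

-0.9553

r = (nΣXY − ΣXΣY) / √[(nΣX² − (ΣX)²)(nΣY² − (ΣY)²)]
Numerator: 8×3364 − 168×172 = -1984
Denominator: √[(30096 − 28224)(31888 − 29584)] = √[1872 × 2304] = 2076.7975
r = -1984 / 2076.7975 ≈ -0.9553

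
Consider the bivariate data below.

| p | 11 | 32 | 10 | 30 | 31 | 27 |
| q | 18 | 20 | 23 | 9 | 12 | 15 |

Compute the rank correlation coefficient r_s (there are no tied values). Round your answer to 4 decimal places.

-0.3714

Rank p: 2, 6, 1, 4, 5, 3
Rank q: 4, 5, 6, 1, 2, 3
d = rank(p) − rank(q): -2, 1, -5, 3, 3, 0; Σd² = 48
ρ = 1 − 6Σd² / [n(n²−1)] = 1 − 6×48 / (6×35) = 1 − 288/210 ≈ -0.3714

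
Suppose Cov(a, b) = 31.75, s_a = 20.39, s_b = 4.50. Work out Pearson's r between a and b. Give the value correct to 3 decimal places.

0.346

r = Cov(a,b) / (s_a · s_b) = 31.75 / (20.39 × 4.50)
  = 31.75 / 91.7550 ≈ 0.346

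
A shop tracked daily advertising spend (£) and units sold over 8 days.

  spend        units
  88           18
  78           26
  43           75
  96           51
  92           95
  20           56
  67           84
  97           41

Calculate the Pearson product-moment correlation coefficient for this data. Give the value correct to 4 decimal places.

n = 8, Σx = 581, Σy = 446, Σx² = 47655, Σy² = 30124, Σxy = 31198
nΣxy − ΣxΣy = 249584 − 259126 = -9542
nΣx² − (Σx)² = 381240 − 337561 = 43679; nΣy² − (Σy)² = 240992 − 198916 = 42076
r = -9542 / √(43679 × 42076) = -9542 / 42870.0082 ≈ -0.2226

-0.2226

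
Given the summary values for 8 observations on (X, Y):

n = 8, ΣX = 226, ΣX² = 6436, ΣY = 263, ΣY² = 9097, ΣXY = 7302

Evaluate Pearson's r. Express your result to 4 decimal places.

r = (nΣXY − ΣXΣY) / √[(nΣX² − (ΣX)²)(nΣY² − (ΣY)²)]
Numerator: 8×7302 − 226×263 = -1022
Denominator: √[(51488 − 51076)(72776 − 69169)] = √[412 × 3607] = 1219.0505
r = -1022 / 1219.0505 ≈ -0.8384

-0.8384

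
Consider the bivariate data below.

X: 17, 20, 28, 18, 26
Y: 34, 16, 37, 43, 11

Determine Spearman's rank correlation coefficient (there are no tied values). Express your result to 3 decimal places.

-0.200

Rank X: 1, 3, 5, 2, 4
Rank Y: 3, 2, 4, 5, 1
d = rank(X) − rank(Y): -2, 1, 1, -3, 3; Σd² = 24
ρ = 1 − 6Σd² / [n(n²−1)] = 1 − 6×24 / (5×24) = 1 − 144/120 ≈ -0.200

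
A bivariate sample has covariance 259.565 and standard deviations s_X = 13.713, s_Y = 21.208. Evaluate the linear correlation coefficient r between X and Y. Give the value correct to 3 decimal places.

0.893

r = Cov(X,Y) / (s_X · s_Y) = 259.565 / (13.713 × 21.208)
  = 259.565 / 290.8253 ≈ 0.893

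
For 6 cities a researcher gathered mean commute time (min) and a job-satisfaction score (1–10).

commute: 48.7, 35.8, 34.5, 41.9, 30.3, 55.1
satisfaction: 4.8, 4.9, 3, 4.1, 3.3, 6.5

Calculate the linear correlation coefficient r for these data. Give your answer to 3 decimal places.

0.848

n = 6, Σx = 246.3, Σy = 26.6, Σx² = 10553.29, Σy² = 126, Σxy = 1142.61
nΣxy − ΣxΣy = 6855.66 − 6551.58 = 304.08
nΣx² − (Σx)² = 63319.74 − 60663.69 = 2656.05; nΣy² − (Σy)² = 756 − 707.56 = 48.44
r = 304.08 / √(2656.05 × 48.44) = 304.08 / 358.6908 ≈ 0.848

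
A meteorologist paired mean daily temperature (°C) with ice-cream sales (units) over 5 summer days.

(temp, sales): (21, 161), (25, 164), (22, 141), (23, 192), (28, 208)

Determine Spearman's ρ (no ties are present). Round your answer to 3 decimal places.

Rank temp: 1, 4, 2, 3, 5
Rank sales: 2, 3, 1, 4, 5
d = rank(temp) − rank(sales): -1, 1, 1, -1, 0; Σd² = 4
ρ = 1 − 6Σd² / [n(n²−1)] = 1 − 6×4 / (5×24) = 1 − 24/120 ≈ 0.800

0.800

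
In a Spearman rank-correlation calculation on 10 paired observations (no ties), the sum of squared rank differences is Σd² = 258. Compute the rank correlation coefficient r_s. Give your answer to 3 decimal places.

-0.564

ρ = 1 − 6Σd² / [n(n²−1)] = 1 − 6×258 / (10×99)
  = 1 − 1548/990 = 1 − 1.5636 ≈ -0.564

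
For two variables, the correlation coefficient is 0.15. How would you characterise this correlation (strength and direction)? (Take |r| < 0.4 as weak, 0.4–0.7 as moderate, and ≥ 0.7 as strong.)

r = 0.15 > 0 so the relationship is positive.
|r| = 0.15, which falls in the weak range.

weak positive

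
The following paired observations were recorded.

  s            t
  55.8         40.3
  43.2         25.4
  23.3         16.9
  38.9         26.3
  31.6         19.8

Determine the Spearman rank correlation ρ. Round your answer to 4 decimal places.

Rank s: 5, 4, 1, 3, 2
Rank t: 5, 3, 1, 4, 2
d = rank(s) − rank(t): 0, 1, 0, -1, 0; Σd² = 2
ρ = 1 − 6Σd² / [n(n²−1)] = 1 − 6×2 / (5×24) = 1 − 12/120 ≈ 0.9000

0.9000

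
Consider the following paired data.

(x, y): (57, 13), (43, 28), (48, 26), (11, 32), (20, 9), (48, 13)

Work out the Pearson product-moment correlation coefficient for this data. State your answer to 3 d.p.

n = 6, Σx = 227, Σy = 121, Σx² = 10227, Σy² = 2903, Σxy = 4349
nΣxy − ΣxΣy = 26094 − 27467 = -1373
nΣx² − (Σx)² = 61362 − 51529 = 9833; nΣy² − (Σy)² = 17418 − 14641 = 2777
r = -1373 / √(9833 × 2777) = -1373 / 5225.5374 ≈ -0.263

-0.263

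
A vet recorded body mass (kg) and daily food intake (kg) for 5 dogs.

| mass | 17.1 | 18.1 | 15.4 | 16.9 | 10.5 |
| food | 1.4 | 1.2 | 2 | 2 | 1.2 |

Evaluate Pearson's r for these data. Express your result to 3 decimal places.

n = 5, Σx = 78, Σy = 7.8, Σx² = 1253.04, Σy² = 12.84, Σxy = 122.86
nΣxy − ΣxΣy = 614.3 − 608.4 = 5.9
nΣx² − (Σx)² = 6265.2 − 6084 = 181.2; nΣy² − (Σy)² = 64.2 − 60.84 = 3.36
r = 5.9 / √(181.2 × 3.36) = 5.9 / 24.6745 ≈ 0.239

0.239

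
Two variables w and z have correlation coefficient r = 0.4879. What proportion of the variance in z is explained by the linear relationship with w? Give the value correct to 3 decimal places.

r² = (0.4879)² = 0.238

0.238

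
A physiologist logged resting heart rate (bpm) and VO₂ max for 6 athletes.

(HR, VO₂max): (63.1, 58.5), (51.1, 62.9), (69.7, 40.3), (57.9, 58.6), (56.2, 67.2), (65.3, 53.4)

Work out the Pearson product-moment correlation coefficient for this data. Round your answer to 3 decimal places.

n = 6, Σx = 363.3, Σy = 340.9, Σx² = 22225.85, Σy² = 19804.11, Σxy = 20371.05
nΣxy − ΣxΣy = 122226.3 − 123848.97 = -1622.67
nΣx² − (Σx)² = 133355.1 − 131986.89 = 1368.21; nΣy² − (Σy)² = 118824.66 − 116212.81 = 2611.85
r = -1622.67 / √(1368.21 × 2611.85) = -1622.67 / 1890.3860 ≈ -0.858

-0.858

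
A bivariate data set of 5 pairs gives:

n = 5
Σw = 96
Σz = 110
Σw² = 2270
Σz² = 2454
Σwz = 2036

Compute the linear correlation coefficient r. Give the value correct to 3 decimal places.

-0.631

r = (nΣwz − ΣwΣz) / √[(nΣw² − (Σw)²)(nΣz² − (Σz)²)]
Numerator: 5×2036 − 96×110 = -380
Denominator: √[(11350 − 9216)(12270 − 12100)] = √[2134 × 170] = 602.3122
r = -380 / 602.3122 ≈ -0.631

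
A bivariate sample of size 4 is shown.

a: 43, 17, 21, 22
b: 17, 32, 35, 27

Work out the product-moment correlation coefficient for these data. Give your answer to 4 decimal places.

n = 4, Σa = 103, Σb = 111, Σa² = 3063, Σb² = 3267, Σab = 2604
nΣab − ΣaΣb = 10416 − 11433 = -1017
nΣa² − (Σa)² = 12252 − 10609 = 1643; nΣb² − (Σb)² = 13068 − 12321 = 747
r = -1017 / √(1643 × 747) = -1017 / 1107.8452 ≈ -0.9180

-0.9180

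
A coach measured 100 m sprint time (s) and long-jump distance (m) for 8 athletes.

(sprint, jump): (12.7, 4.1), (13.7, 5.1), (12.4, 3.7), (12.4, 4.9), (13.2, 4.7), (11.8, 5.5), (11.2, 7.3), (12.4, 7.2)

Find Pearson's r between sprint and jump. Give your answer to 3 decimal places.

-0.508

n = 8, Σx = 99.8, Σy = 42.5, Σx² = 1249.18, Σy² = 237.99, Σxy = 526.56
nΣxy − ΣxΣy = 4212.48 − 4241.5 = -29.02
nΣx² − (Σx)² = 9993.44 − 9960.04 = 33.4; nΣy² − (Σy)² = 1903.92 − 1806.25 = 97.67
r = -29.02 / √(33.4 × 97.67) = -29.02 / 57.1155 ≈ -0.508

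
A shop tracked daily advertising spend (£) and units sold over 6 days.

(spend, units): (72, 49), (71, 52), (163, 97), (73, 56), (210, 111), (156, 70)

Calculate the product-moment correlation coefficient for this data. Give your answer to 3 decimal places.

0.946

n = 6, Σx = 745, Σy = 435, Σx² = 110559, Σy² = 34871, Σxy = 61349
nΣxy − ΣxΣy = 368094 − 324075 = 44019
nΣx² − (Σx)² = 663354 − 555025 = 108329; nΣy² − (Σy)² = 209226 − 189225 = 20001
r = 44019 / √(108329 × 20001) = 44019 / 46547.6995 ≈ 0.946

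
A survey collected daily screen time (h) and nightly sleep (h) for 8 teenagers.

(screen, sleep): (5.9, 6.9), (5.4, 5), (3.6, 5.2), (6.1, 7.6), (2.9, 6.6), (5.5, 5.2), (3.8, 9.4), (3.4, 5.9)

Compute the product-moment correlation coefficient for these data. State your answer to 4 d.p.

n = 8, Σx = 36.6, Σy = 51.8, Σx² = 178.8, Σy² = 351.18, Σxy = 236.31
nΣxy − ΣxΣy = 1890.48 − 1895.88 = -5.4
nΣx² − (Σx)² = 1430.4 − 1339.56 = 90.84; nΣy² − (Σy)² = 2809.44 − 2683.24 = 126.2
r = -5.4 / √(90.84 × 126.2) = -5.4 / 107.0701 ≈ -0.0504

-0.0504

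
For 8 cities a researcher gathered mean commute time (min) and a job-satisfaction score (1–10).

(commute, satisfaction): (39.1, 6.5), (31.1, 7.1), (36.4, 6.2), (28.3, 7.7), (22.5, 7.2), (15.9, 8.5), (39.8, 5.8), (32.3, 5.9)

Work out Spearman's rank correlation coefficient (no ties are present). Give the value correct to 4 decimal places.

Rank commute: 7, 4, 6, 3, 2, 1, 8, 5
Rank satisfaction: 4, 5, 3, 7, 6, 8, 1, 2
d = rank(commute) − rank(satisfaction): 3, -1, 3, -4, -4, -7, 7, 3; Σd² = 158
ρ = 1 − 6Σd² / [n(n²−1)] = 1 − 6×158 / (8×63) = 1 − 948/504 ≈ -0.8810

-0.8810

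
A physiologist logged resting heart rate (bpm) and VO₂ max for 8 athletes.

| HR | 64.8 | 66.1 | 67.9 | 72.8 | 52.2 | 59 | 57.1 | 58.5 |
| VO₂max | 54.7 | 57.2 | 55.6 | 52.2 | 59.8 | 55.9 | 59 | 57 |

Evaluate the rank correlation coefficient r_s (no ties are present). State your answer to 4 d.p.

-0.8095

Rank HR: 5, 6, 7, 8, 1, 4, 2, 3
Rank VO₂max: 2, 6, 3, 1, 8, 4, 7, 5
d = rank(HR) − rank(VO₂max): 3, 0, 4, 7, -7, 0, -5, -2; Σd² = 152
ρ = 1 − 6Σd² / [n(n²−1)] = 1 − 6×152 / (8×63) = 1 − 912/504 ≈ -0.8095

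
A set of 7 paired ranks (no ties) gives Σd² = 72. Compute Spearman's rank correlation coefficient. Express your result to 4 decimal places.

-0.2857

ρ = 1 − 6Σd² / [n(n²−1)] = 1 − 6×72 / (7×48)
  = 1 − 432/336 = 1 − 1.28571 ≈ -0.2857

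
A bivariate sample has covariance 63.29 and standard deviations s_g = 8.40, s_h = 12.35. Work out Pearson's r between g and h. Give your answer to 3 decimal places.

0.610

r = Cov(g,h) / (s_g · s_h) = 63.29 / (8.40 × 12.35)
  = 63.29 / 103.7400 ≈ 0.610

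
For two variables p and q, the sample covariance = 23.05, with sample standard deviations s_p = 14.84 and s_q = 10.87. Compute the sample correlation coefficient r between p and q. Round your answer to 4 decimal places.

0.1429

r = Cov(p,q) / (s_p · s_q) = 23.05 / (14.84 × 10.87)
  = 23.05 / 161.3108 ≈ 0.1429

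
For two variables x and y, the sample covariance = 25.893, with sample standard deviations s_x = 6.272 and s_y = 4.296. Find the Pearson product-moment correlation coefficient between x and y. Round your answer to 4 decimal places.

r = Cov(x,y) / (s_x · s_y) = 25.893 / (6.272 × 4.296)
  = 25.893 / 26.9445 ≈ 0.9610

0.9610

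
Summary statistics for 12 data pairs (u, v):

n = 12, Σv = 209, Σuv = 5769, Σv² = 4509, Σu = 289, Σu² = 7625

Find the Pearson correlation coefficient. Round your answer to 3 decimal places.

r = (nΣuv − ΣuΣv) / √[(nΣu² − (Σu)²)(nΣv² − (Σv)²)]
Numerator: 12×5769 − 289×209 = 8827
Denominator: √[(91500 − 83521)(54108 − 43681)] = √[7979 × 10427] = 9121.2408
r = 8827 / 9121.2408 ≈ 0.968

0.968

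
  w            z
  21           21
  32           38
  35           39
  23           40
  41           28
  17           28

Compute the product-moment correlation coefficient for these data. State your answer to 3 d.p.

0.283

n = 6, Σw = 169, Σz = 194, Σw² = 5189, Σz² = 6574, Σwz = 5566
nΣwz − ΣwΣz = 33396 − 32786 = 610
nΣw² − (Σw)² = 31134 − 28561 = 2573; nΣz² − (Σz)² = 39444 − 37636 = 1808
r = 610 / √(2573 × 1808) = 610 / 2156.8458 ≈ 0.283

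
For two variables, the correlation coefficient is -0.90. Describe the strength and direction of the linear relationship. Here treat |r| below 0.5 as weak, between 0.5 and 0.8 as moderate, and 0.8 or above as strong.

strong negative

r = -0.90 < 0 so the relationship is negative.
|r| = 0.90, which falls in the strong range.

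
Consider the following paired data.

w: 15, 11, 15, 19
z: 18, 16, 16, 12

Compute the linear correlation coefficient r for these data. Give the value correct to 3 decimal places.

n = 4, Σw = 60, Σz = 62, Σw² = 932, Σz² = 980, Σwz = 914
nΣwz − ΣwΣz = 3656 − 3720 = -64
nΣw² − (Σw)² = 3728 − 3600 = 128; nΣz² − (Σz)² = 3920 − 3844 = 76
r = -64 / √(128 × 76) = -64 / 98.6306 ≈ -0.649

-0.649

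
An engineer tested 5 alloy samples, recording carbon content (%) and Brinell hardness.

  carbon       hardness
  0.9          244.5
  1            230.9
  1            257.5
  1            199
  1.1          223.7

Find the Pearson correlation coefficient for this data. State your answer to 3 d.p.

-0.332

n = 5, Σx = 5, Σy = 1155.6, Σx² = 5.02, Σy² = 269044, Σxy = 1153.52
nΣxy − ΣxΣy = 5767.6 − 5778 = -10.4
nΣx² − (Σx)² = 25.1 − 25 = 0.1; nΣy² − (Σy)² = 1345220 − 1335411.36 = 9808.64
r = -10.4 / √(0.1 × 9808.64) = -10.4 / 31.3187 ≈ -0.332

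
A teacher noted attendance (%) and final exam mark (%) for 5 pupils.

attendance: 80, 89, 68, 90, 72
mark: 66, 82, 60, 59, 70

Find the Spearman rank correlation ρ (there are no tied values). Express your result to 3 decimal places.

Rank attendance: 3, 4, 1, 5, 2
Rank mark: 3, 5, 2, 1, 4
d = rank(attendance) − rank(mark): 0, -1, -1, 4, -2; Σd² = 22
ρ = 1 − 6Σd² / [n(n²−1)] = 1 − 6×22 / (5×24) = 1 − 132/120 ≈ -0.100

-0.100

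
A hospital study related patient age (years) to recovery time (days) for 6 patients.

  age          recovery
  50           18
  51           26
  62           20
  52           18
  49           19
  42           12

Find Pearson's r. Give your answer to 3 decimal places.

0.511

n = 6, Σx = 306, Σy = 113, Σx² = 15814, Σy² = 2229, Σxy = 5837
nΣxy − ΣxΣy = 35022 − 34578 = 444
nΣx² − (Σx)² = 94884 − 93636 = 1248; nΣy² − (Σy)² = 13374 − 12769 = 605
r = 444 / √(1248 × 605) = 444 / 868.9304 ≈ 0.511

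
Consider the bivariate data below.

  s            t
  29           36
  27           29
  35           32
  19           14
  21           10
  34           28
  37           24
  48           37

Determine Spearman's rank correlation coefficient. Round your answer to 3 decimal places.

Rank s: 4, 3, 6, 1, 2, 5, 7, 8
Rank t: 7, 5, 6, 2, 1, 4, 3, 8
d = rank(s) − rank(t): -3, -2, 0, -1, 1, 1, 4, 0; Σd² = 32
ρ = 1 − 6Σd² / [n(n²−1)] = 1 − 6×32 / (8×63) = 1 − 192/504 ≈ 0.619

0.619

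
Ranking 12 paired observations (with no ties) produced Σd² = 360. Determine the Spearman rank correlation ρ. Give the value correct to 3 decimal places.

-0.259

ρ = 1 − 6Σd² / [n(n²−1)] = 1 − 6×360 / (12×143)
  = 1 − 2160/1716 = 1 − 1.2587 ≈ -0.259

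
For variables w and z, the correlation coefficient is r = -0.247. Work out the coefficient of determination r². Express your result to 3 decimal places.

r² = (-0.247)² = 0.061

0.061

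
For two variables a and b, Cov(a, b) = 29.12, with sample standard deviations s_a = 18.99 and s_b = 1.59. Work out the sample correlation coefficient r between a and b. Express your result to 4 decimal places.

0.9644

r = Cov(a,b) / (s_a · s_b) = 29.12 / (18.99 × 1.59)
  = 29.12 / 30.1941 ≈ 0.9644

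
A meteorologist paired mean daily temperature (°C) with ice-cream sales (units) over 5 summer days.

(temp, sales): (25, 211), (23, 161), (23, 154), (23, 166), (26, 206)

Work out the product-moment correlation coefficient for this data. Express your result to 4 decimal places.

n = 5, Σx = 120, Σy = 898, Σx² = 2888, Σy² = 164150, Σxy = 21694
nΣxy − ΣxΣy = 108470 − 107760 = 710
nΣx² − (Σx)² = 14440 − 14400 = 40; nΣy² − (Σy)² = 820750 − 806404 = 14346
r = 710 / √(40 × 14346) = 710 / 757.5223 ≈ 0.9373

0.9373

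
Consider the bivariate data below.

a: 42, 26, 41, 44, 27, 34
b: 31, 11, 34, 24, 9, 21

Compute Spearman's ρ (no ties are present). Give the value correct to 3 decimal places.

0.714

Rank a: 5, 1, 4, 6, 2, 3
Rank b: 5, 2, 6, 4, 1, 3
d = rank(a) − rank(b): 0, -1, -2, 2, 1, 0; Σd² = 10
ρ = 1 − 6Σd² / [n(n²−1)] = 1 − 6×10 / (6×35) = 1 − 60/210 ≈ 0.714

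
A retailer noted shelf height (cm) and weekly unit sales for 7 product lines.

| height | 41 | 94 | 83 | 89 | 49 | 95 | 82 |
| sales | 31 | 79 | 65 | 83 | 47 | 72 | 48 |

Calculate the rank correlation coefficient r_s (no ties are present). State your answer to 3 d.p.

0.857

Rank height: 1, 6, 4, 5, 2, 7, 3
Rank sales: 1, 6, 4, 7, 2, 5, 3
d = rank(height) − rank(sales): 0, 0, 0, -2, 0, 2, 0; Σd² = 8
ρ = 1 − 6Σd² / [n(n²−1)] = 1 − 6×8 / (7×48) = 1 − 48/336 ≈ 0.857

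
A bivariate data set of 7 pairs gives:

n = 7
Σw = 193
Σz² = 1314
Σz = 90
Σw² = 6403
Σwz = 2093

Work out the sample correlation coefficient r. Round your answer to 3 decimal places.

r = (nΣwz − ΣwΣz) / √[(nΣw² − (Σw)²)(nΣz² − (Σz)²)]
Numerator: 7×2093 − 193×90 = -2719
Denominator: √[(44821 − 37249)(9198 − 8100)] = √[7572 × 1098] = 2883.4105
r = -2719 / 2883.4105 ≈ -0.943

-0.943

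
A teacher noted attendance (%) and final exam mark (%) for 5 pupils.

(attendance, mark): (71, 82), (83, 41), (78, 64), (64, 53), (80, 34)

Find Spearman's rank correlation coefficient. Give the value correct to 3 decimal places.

-0.600

Rank attendance: 2, 5, 3, 1, 4
Rank mark: 5, 2, 4, 3, 1
d = rank(attendance) − rank(mark): -3, 3, -1, -2, 3; Σd² = 32
ρ = 1 − 6Σd² / [n(n²−1)] = 1 − 6×32 / (5×24) = 1 − 192/120 ≈ -0.600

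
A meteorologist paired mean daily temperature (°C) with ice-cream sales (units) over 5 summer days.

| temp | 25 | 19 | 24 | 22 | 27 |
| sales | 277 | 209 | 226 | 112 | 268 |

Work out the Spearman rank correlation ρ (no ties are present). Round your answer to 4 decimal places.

0.8000

Rank temp: 4, 1, 3, 2, 5
Rank sales: 5, 2, 3, 1, 4
d = rank(temp) − rank(sales): -1, -1, 0, 1, 1; Σd² = 4
ρ = 1 − 6Σd² / [n(n²−1)] = 1 − 6×4 / (5×24) = 1 − 24/120 ≈ 0.8000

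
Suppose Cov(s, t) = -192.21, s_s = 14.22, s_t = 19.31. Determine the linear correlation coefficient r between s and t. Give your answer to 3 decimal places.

-0.700

r = Cov(s,t) / (s_s · s_t) = -192.21 / (14.22 × 19.31)
  = -192.21 / 274.5882 ≈ -0.700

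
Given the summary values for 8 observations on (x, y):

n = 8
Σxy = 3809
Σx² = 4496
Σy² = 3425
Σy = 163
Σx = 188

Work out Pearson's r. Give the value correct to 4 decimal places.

r = (nΣxy − ΣxΣy) / √[(nΣx² − (Σx)²)(nΣy² − (Σy)²)]
Numerator: 8×3809 − 188×163 = -172
Denominator: √[(35968 − 35344)(27400 − 26569)] = √[624 × 831] = 720.1000
r = -172 / 720.1000 ≈ -0.2389

-0.2389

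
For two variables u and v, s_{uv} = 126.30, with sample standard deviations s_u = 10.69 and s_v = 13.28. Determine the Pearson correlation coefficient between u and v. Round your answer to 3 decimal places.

r = Cov(u,v) / (s_u · s_v) = 126.30 / (10.69 × 13.28)
  = 126.30 / 141.9632 ≈ 0.890

0.890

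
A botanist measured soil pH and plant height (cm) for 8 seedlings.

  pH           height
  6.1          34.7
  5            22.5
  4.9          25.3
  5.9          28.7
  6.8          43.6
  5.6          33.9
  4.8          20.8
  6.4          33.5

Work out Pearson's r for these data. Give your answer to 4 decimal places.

n = 8, Σx = 45.5, Σy = 243, Σx² = 262.63, Σy² = 7779.18, Σxy = 1418.03
nΣxy − ΣxΣy = 11344.24 − 11056.5 = 287.74
nΣx² − (Σx)² = 2101.04 − 2070.25 = 30.79; nΣy² − (Σy)² = 62233.44 − 59049 = 3184.44
r = 287.74 / √(30.79 × 3184.44) = 287.74 / 313.1276 ≈ 0.9189

0.9189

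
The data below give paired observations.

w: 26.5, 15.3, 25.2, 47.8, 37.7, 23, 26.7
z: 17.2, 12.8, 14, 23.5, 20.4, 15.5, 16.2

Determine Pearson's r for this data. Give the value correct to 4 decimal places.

n = 7, Σw = 202.2, Σz = 119.6, Σw² = 6519.4, Σz² = 2126.78, Σwz = 3685.86
nΣwz − ΣwΣz = 25801.02 − 24183.12 = 1617.9
nΣw² − (Σw)² = 45635.8 − 40884.84 = 4750.96; nΣz² − (Σz)² = 14887.46 − 14304.16 = 583.3
r = 1617.9 / √(4750.96 × 583.3) = 1617.9 / 1664.7027 ≈ 0.9719

0.9719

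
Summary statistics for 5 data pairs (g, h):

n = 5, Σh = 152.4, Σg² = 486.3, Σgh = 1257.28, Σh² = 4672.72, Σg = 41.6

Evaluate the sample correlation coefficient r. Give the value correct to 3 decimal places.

-0.172

r = (nΣgh − ΣgΣh) / √[(nΣg² − (Σg)²)(nΣh² − (Σh)²)]
Numerator: 5×1257.28 − 41.6×152.4 = -53.44
Denominator: √[(2431.5 − 1730.56)(23363.6 − 23225.76)] = √[700.94 × 137.84] = 310.8337
r = -53.44 / 310.8337 ≈ -0.172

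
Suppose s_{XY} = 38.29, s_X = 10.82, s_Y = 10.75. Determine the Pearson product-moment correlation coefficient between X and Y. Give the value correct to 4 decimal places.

0.3292

r = Cov(X,Y) / (s_X · s_Y) = 38.29 / (10.82 × 10.75)
  = 38.29 / 116.3150 ≈ 0.3292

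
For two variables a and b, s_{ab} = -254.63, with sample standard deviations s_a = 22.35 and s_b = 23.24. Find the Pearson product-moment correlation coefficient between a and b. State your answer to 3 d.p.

r = Cov(a,b) / (s_a · s_b) = -254.63 / (22.35 × 23.24)
  = -254.63 / 519.4140 ≈ -0.490

-0.490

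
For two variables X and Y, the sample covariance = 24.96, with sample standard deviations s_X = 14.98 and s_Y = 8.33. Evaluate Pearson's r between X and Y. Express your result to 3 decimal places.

0.200

r = Cov(X,Y) / (s_X · s_Y) = 24.96 / (14.98 × 8.33)
  = 24.96 / 124.7834 ≈ 0.200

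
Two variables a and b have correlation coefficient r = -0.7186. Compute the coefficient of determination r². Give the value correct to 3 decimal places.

0.516

r² = (-0.7186)² = 0.516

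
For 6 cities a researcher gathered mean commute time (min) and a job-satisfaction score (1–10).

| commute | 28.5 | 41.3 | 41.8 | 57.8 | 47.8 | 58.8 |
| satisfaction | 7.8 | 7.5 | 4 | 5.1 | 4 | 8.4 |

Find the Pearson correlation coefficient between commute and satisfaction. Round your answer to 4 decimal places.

-0.1196

n = 6, Σx = 276, Σy = 36.8, Σx² = 13348.3, Σy² = 245.66, Σxy = 1679.15
nΣxy − ΣxΣy = 10074.9 − 10156.8 = -81.9
nΣx² − (Σx)² = 80089.8 − 76176 = 3913.8; nΣy² − (Σy)² = 1473.96 − 1354.24 = 119.72
r = -81.9 / √(3913.8 × 119.72) = -81.9 / 684.5145 ≈ -0.1196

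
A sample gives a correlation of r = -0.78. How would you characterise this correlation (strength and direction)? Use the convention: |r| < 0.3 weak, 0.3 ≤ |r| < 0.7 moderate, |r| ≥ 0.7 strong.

r = -0.78 < 0 so the relationship is negative.
|r| = 0.78, which falls in the strong range.

strong negative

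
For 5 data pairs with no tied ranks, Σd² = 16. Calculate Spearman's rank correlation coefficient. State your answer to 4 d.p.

ρ = 1 − 6Σd² / [n(n²−1)] = 1 − 6×16 / (5×24)
  = 1 − 96/120 = 1 − 0.80000 ≈ 0.2000

0.2000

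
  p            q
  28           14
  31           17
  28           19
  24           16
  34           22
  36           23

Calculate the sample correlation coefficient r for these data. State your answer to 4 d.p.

0.8099

n = 6, Σp = 181, Σq = 111, Σp² = 5557, Σq² = 2115, Σpq = 3411
nΣpq − ΣpΣq = 20466 − 20091 = 375
nΣp² − (Σp)² = 33342 − 32761 = 581; nΣq² − (Σq)² = 12690 − 12321 = 369
r = 375 / √(581 × 369) = 375 / 463.0216 ≈ 0.8099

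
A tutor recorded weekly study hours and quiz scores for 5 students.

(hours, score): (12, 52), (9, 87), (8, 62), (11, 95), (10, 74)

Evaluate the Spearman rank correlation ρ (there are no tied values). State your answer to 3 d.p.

-0.100

Rank hours: 5, 2, 1, 4, 3
Rank score: 1, 4, 2, 5, 3
d = rank(hours) − rank(score): 4, -2, -1, -1, 0; Σd² = 22
ρ = 1 − 6Σd² / [n(n²−1)] = 1 − 6×22 / (5×24) = 1 − 132/120 ≈ -0.100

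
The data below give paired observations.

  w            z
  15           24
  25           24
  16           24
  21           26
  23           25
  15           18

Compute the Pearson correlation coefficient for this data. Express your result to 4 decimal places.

n = 6, Σw = 115, Σz = 141, Σw² = 2301, Σz² = 3353, Σwz = 2735
nΣwz − ΣwΣz = 16410 − 16215 = 195
nΣw² − (Σw)² = 13806 − 13225 = 581; nΣz² − (Σz)² = 20118 − 19881 = 237
r = 195 / √(581 × 237) = 195 / 371.0755 ≈ 0.5255

0.5255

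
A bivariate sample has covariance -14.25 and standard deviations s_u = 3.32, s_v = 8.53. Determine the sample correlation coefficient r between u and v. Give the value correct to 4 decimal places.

r = Cov(u,v) / (s_u · s_v) = -14.25 / (3.32 × 8.53)
  = -14.25 / 28.3196 ≈ -0.5032

-0.5032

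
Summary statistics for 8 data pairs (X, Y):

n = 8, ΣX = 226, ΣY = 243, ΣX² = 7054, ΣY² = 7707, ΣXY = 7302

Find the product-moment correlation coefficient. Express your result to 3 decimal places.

0.936

r = (nΣXY − ΣXΣY) / √[(nΣX² − (ΣX)²)(nΣY² − (ΣY)²)]
Numerator: 8×7302 − 226×243 = 3498
Denominator: √[(56432 − 51076)(61656 − 59049)] = √[5356 × 2607] = 3736.7221
r = 3498 / 3736.7221 ≈ 0.936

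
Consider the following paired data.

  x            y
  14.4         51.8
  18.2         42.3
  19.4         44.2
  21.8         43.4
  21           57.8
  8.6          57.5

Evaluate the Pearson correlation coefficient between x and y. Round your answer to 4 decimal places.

n = 6, Σx = 103.4, Σy = 297, Σx² = 1905.16, Σy² = 14956.82, Σxy = 5027.68
nΣxy − ΣxΣy = 30166.08 − 30709.8 = -543.72
nΣx² − (Σx)² = 11430.96 − 10691.56 = 739.4; nΣy² − (Σy)² = 89740.92 − 88209 = 1531.92
r = -543.72 / √(739.4 × 1531.92) = -543.72 / 1064.2846 ≈ -0.5109

-0.5109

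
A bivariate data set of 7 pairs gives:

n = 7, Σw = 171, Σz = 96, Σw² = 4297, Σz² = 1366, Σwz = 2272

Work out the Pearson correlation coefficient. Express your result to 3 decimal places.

-0.951

r = (nΣwz − ΣwΣz) / √[(nΣw² − (Σw)²)(nΣz² − (Σz)²)]
Numerator: 7×2272 − 171×96 = -512
Denominator: √[(30079 − 29241)(9562 − 9216)] = √[838 × 346] = 538.4682
r = -512 / 538.4682 ≈ -0.951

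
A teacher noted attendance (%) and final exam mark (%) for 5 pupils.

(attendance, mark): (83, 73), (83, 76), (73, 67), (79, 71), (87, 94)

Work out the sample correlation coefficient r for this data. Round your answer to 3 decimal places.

0.830

n = 5, Σx = 405, Σy = 381, Σx² = 32917, Σy² = 29471, Σxy = 31045
nΣxy − ΣxΣy = 155225 − 154305 = 920
nΣx² − (Σx)² = 164585 − 164025 = 560; nΣy² − (Σy)² = 147355 − 145161 = 2194
r = 920 / √(560 × 2194) = 920 / 1108.4403 ≈ 0.830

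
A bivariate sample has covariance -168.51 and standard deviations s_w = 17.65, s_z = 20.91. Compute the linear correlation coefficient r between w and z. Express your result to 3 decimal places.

-0.457

r = Cov(w,z) / (s_w · s_z) = -168.51 / (17.65 × 20.91)
  = -168.51 / 369.0615 ≈ -0.457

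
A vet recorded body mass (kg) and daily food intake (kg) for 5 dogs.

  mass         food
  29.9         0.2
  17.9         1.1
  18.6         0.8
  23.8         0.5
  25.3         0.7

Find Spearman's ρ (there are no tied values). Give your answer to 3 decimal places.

-0.900

Rank mass: 5, 1, 2, 3, 4
Rank food: 1, 5, 4, 2, 3
d = rank(mass) − rank(food): 4, -4, -2, 1, 1; Σd² = 38
ρ = 1 − 6Σd² / [n(n²−1)] = 1 − 6×38 / (5×24) = 1 − 228/120 ≈ -0.900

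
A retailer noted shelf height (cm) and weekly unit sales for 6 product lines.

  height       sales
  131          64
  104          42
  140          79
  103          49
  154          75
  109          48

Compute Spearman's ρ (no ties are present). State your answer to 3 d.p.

Rank height: 4, 2, 5, 1, 6, 3
Rank sales: 4, 1, 6, 3, 5, 2
d = rank(height) − rank(sales): 0, 1, -1, -2, 1, 1; Σd² = 8
ρ = 1 − 6Σd² / [n(n²−1)] = 1 − 6×8 / (6×35) = 1 − 48/210 ≈ 0.771

0.771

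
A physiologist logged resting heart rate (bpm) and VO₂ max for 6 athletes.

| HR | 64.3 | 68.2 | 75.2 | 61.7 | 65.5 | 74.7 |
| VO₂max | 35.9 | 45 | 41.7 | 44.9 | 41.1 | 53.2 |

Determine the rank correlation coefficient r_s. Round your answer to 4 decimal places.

Rank HR: 2, 4, 6, 1, 3, 5
Rank VO₂max: 1, 5, 3, 4, 2, 6
d = rank(HR) − rank(VO₂max): 1, -1, 3, -3, 1, -1; Σd² = 22
ρ = 1 − 6Σd² / [n(n²−1)] = 1 − 6×22 / (6×35) = 1 − 132/210 ≈ 0.3714

0.3714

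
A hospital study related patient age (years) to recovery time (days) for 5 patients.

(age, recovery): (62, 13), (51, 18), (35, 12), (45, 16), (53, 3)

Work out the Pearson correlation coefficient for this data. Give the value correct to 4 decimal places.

n = 5, Σx = 246, Σy = 62, Σx² = 12504, Σy² = 902, Σxy = 3023
nΣxy − ΣxΣy = 15115 − 15252 = -137
nΣx² − (Σx)² = 62520 − 60516 = 2004; nΣy² − (Σy)² = 4510 − 3844 = 666
r = -137 / √(2004 × 666) = -137 / 1155.2766 ≈ -0.1186

-0.1186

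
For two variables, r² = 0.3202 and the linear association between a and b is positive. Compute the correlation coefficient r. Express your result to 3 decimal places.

|r| = √0.3202 = 0.566
The association is positive, so r = 0.566.

0.566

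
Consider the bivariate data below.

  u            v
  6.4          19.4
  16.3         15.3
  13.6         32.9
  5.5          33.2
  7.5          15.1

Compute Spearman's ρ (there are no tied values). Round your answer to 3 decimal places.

-0.500

Rank u: 2, 5, 4, 1, 3
Rank v: 3, 2, 4, 5, 1
d = rank(u) − rank(v): -1, 3, 0, -4, 2; Σd² = 30
ρ = 1 − 6Σd² / [n(n²−1)] = 1 − 6×30 / (5×24) = 1 − 180/120 ≈ -0.500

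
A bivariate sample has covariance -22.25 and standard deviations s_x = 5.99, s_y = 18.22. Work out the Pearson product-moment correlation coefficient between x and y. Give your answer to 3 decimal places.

-0.204

r = Cov(x,y) / (s_x · s_y) = -22.25 / (5.99 × 18.22)
  = -22.25 / 109.1378 ≈ -0.204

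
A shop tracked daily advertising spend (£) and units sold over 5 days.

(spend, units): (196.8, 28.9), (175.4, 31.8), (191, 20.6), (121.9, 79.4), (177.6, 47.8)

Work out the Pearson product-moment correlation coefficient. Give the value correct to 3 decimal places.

-0.943

n = 5, Σx = 862.7, Σy = 208.5, Σx² = 152377.77, Σy² = 10860.01, Σxy = 33367.98
nΣxy − ΣxΣy = 166839.9 − 179872.95 = -13033.05
nΣx² − (Σx)² = 761888.85 − 744251.29 = 17637.56; nΣy² − (Σy)² = 54300.05 − 43472.25 = 10827.8
r = -13033.05 / √(17637.56 × 10827.8) = -13033.05 / 13819.4056 ≈ -0.943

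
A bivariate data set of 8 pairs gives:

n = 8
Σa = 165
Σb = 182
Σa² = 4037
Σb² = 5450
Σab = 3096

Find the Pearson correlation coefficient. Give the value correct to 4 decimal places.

-0.7219

r = (nΣab − ΣaΣb) / √[(nΣa² − (Σa)²)(nΣb² − (Σb)²)]
Numerator: 8×3096 − 165×182 = -5262
Denominator: √[(32296 − 27225)(43600 − 33124)] = √[5071 × 10476] = 7288.6073
r = -5262 / 7288.6073 ≈ -0.7219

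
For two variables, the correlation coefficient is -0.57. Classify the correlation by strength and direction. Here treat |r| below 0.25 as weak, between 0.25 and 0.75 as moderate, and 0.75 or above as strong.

moderate negative

r = -0.57 < 0 so the relationship is negative.
|r| = 0.57, which falls in the moderate range.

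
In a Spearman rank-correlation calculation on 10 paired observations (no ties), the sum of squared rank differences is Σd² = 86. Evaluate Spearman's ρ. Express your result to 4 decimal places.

ρ = 1 − 6Σd² / [n(n²−1)] = 1 − 6×86 / (10×99)
  = 1 − 516/990 = 1 − 0.52121 ≈ 0.4788

0.4788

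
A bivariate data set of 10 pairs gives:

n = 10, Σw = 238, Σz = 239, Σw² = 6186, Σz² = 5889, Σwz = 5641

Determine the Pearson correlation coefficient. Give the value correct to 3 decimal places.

-0.155

r = (nΣwz − ΣwΣz) / √[(nΣw² − (Σw)²)(nΣz² − (Σz)²)]
Numerator: 10×5641 − 238×239 = -472
Denominator: √[(61860 − 56644)(58890 − 57121)] = √[5216 × 1769] = 3037.6149
r = -472 / 3037.6149 ≈ -0.155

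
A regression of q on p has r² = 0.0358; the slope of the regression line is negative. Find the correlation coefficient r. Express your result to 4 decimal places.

|r| = √0.0358 = 0.1892
The association is negative, so r = −0.1892.

-0.1892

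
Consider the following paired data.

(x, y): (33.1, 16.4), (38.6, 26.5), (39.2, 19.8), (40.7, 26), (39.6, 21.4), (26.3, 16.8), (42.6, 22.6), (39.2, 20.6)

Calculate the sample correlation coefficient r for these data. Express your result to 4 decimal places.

0.6983

n = 8, Σx = 299.3, Σy = 170.1, Σx² = 11389.95, Σy² = 3714.57, Σxy = 6459.66
nΣxy − ΣxΣy = 51677.28 − 50910.93 = 766.35
nΣx² − (Σx)² = 91119.6 − 89580.49 = 1539.11; nΣy² − (Σy)² = 29716.56 − 28934.01 = 782.55
r = 766.35 / √(1539.11 × 782.55) = 766.35 / 1097.4655 ≈ 0.6983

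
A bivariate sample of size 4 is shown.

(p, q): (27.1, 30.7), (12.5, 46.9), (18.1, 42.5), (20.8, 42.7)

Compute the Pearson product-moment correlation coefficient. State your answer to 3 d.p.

n = 4, Σp = 78.5, Σq = 162.8, Σp² = 1650.91, Σq² = 6771.64, Σpq = 3075.63
nΣpq − ΣpΣq = 12302.52 − 12779.8 = -477.28
nΣp² − (Σp)² = 6603.64 − 6162.25 = 441.39; nΣq² − (Σq)² = 27086.56 − 26503.84 = 582.72
r = -477.28 / √(441.39 × 582.72) = -477.28 / 507.1556 ≈ -0.941

-0.941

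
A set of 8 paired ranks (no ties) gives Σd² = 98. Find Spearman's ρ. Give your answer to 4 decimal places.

ρ = 1 − 6Σd² / [n(n²−1)] = 1 − 6×98 / (8×63)
  = 1 − 588/504 = 1 − 1.16667 ≈ -0.1667

-0.1667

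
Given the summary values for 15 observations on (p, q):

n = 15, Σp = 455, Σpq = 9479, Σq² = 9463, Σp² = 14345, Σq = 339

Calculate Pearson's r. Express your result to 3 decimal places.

r = (nΣpq − ΣpΣq) / √[(nΣp² − (Σp)²)(nΣq² − (Σq)²)]
Numerator: 15×9479 − 455×339 = -12060
Denominator: √[(215175 − 207025)(141945 − 114921)] = √[8150 × 27024] = 14840.6738
r = -12060 / 14840.6738 ≈ -0.813

-0.813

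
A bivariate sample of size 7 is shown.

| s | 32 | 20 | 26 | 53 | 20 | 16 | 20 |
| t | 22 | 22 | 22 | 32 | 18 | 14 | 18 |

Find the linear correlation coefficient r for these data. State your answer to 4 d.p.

0.9352

n = 7, Σs = 187, Σt = 148, Σs² = 5965, Σt² = 3320, Σst = 4356
nΣst − ΣsΣt = 30492 − 27676 = 2816
nΣs² − (Σs)² = 41755 − 34969 = 6786; nΣt² − (Σt)² = 23240 − 21904 = 1336
r = 2816 / √(6786 × 1336) = 2816 / 3010.9958 ≈ 0.9352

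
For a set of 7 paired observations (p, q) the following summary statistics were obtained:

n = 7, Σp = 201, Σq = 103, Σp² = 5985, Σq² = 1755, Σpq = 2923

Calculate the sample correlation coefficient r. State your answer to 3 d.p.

r = (nΣpq − ΣpΣq) / √[(nΣp² − (Σp)²)(nΣq² − (Σq)²)]
Numerator: 7×2923 − 201×103 = -242
Denominator: √[(41895 − 40401)(12285 − 10609)] = √[1494 × 1676] = 1582.3855
r = -242 / 1582.3855 ≈ -0.153

-0.153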